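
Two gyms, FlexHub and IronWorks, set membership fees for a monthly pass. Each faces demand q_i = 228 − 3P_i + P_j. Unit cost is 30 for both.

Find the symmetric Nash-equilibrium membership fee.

FlexHub's profit: π = (P_{FlexHub} − 30)(228 − 3P_{FlexHub} + P_{IronWorks}).
∂π/∂P_{FlexHub} = 318 − 6P_{FlexHub} + P_{IronWorks} = 0 ⇒ P_{FlexHub} = 53 + (1/6)P_{IronWorks}.
The game is symmetric, so in equilibrium P_{IronWorks} = P_{FlexHub}: the reaction function gives (5/6)P_{FlexHub} = 53, hence P_{FlexHub} = 63.6.

63.6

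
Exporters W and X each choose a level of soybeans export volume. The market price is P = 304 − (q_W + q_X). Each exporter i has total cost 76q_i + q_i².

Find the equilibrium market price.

Exporter W's profit: π = q_W(304 − (q_W + q_X)) − 76q_W − q_W².
∂π/∂q_W = 228 − 4q_W − q_X = 0, so q_W = 57 − 0.25q_X.
By symmetry q_X = q_W; substituting into the reaction function, 1.25q_W = 57 and q_W = 45.6.
Equilibrium price: P = 304 − 91.2 = 212.8.

212.8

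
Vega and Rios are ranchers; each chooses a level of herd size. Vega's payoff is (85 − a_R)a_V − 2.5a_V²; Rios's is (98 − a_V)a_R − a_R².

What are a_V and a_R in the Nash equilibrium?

8, 45

Expanding Vega's payoff: 85a_V − a_Ra_V − 2.5a_V².
∂π/∂a_V = 85 − a_R − 5a_V = 0, so a_V = 17 − 0.2a_R.
Likewise for Rios: a_R = 49 − 0.5a_V.
Plugging a_R into Vega's best response: a_V = 17 − 0.2(49 − 0.5a_V) ⇒ 0.9a_V = 7.2, so a_V = 8.
Then a_R = 49 − 0.5·8 = 45.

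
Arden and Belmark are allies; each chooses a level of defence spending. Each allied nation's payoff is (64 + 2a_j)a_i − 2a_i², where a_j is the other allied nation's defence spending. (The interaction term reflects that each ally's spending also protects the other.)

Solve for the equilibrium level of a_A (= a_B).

32

Arden's payoff is (64 + 2a_B)a_A − 2a_A².
∂π/∂a_A = 64 + 2a_B − 4a_A = 0, so a_A = 16 + 0.5a_B.
The game is symmetric, so in equilibrium a_B = a_A: the reaction function gives 0.5a_A = 16, hence a_A = 32.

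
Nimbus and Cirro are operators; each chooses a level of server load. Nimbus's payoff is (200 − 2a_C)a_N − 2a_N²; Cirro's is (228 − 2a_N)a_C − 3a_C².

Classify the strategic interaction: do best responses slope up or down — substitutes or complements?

Expanding Nimbus's payoff: 200a_N − 2a_Ca_N − 2a_N².
∂π/∂a_N = 200 − 2a_C − 4a_N = 0, so a_N = 50 − 0.5a_C.
The best-response slope da_N/da_C = −0.5 < 0: the reaction function is downward-sloping, so the choices are strategic substitutes.

strategic substitutes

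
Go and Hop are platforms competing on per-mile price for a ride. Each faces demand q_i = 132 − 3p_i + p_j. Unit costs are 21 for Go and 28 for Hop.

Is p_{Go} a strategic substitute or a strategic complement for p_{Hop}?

strategic complements

Go's profit: π = (p_{Go} − 21)(132 − 3p_{Go} + p_{Hop}).
∂π/∂p_{Go} = 195 − 6p_{Go} + p_{Hop} = 0 ⇒ p_{Go} = 32.5 + (1/6)p_{Hop}.
The best-response slope dp_{Go}/dp_{Hop} = 1/6 > 0: the reaction function is upward-sloping, so the choices are strategic complements.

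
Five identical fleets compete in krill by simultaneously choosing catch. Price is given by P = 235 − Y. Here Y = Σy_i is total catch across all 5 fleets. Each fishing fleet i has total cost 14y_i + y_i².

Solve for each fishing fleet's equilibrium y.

A representative fishing fleet's profit is π_i = y_i(235 − Y) − 14y_i − y_i², with Y = y_i + Σ_{j≠i} y_j.
First-order condition: 221 − 4y_i − Σ_{j≠i} y_j = 0.
Imposing symmetry (y_j = y for all j) turns Σ_{j≠i} y_j into 4y, so 221 = 8y and y = 27.625.

27.625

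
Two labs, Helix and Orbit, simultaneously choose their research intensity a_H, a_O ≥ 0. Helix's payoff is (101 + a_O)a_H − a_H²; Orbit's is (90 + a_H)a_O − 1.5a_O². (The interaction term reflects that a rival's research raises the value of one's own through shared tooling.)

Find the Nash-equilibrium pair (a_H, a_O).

Expanding Helix's payoff: 101a_H + a_Oa_H − a_H².
∂π/∂a_H = 101 + a_O − 2a_H = 0, so a_H = 50.5 + 0.5a_O.
Likewise for Orbit: a_O = 30 + (1/3)a_H.
Solving the two reaction functions simultaneously: (1 − (0.5)(1/3))a_H = 50.5 + 0.5·30, so (5/6)a_H = 65.5 and a_H = 78.6.
Then a_O = 30 + (1/3)·78.6 = 56.2.

78.6, 56.2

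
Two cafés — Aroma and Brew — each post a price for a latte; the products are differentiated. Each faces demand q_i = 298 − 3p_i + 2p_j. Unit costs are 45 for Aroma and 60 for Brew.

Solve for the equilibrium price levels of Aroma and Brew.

111.0625, 116.6875

Aroma's profit: π = (p_{Aroma} − 45)(298 − 3p_{Aroma} + 2p_{Brew}).
∂π/∂p_{Aroma} = 433 − 6p_{Aroma} + 2p_{Brew} = 0 ⇒ p_{Aroma} = 433/6 + (1/3)p_{Brew}.
Similarly p_{Brew} = 239/3 + (1/3)p_{Aroma}.
Substituting the second reaction function into the first: p_{Aroma} = 433/6 + (1/3)(239/3 + (1/3)p_{Aroma}), which gives (8/9)p_{Aroma} = 1777/18 ⇒ p_{Aroma} = 111.0625.
Then p_{Brew} = 239/3 + (1/3)·111.0625 = 116.6875.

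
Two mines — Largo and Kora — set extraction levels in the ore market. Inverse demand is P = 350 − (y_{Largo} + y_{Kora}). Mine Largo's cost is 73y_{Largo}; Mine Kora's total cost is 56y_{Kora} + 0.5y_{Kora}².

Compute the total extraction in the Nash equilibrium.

169.6

Mine Largo's profit: π = y_{Largo}(350 − (y_{Largo} + y_{Kora})) − 73y_{Largo}.
∂π/∂y_{Largo} = 277 − 2y_{Largo} − y_{Kora} = 0, so y_{Largo} = 138.5 − 0.5y_{Kora}.
For Kora: ∂π/∂y_{Kora} = 294 − 3y_{Kora} − y_{Largo} = 0 ⇒ y_{Kora} = 98 − (1/3)y_{Largo}.
Solving the two reaction functions simultaneously: (1 − (−0.5)(−1/3))y_{Largo} = 138.5 − 0.5·98, so (5/6)y_{Largo} = 89.5 and y_{Largo} = 107.4.
Then y_{Kora} = 98 − (1/3)·107.4 = 62.2.
Total extraction: 107.4 + 62.2 = 169.6.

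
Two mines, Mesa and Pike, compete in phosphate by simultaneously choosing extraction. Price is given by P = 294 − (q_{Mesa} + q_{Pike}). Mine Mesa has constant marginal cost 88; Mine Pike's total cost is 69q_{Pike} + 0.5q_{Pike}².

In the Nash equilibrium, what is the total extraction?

127.4

Mine Mesa's profit: π = q_{Mesa}(294 − (q_{Mesa} + q_{Pike})) − 88q_{Mesa}.
∂π/∂q_{Mesa} = 206 − 2q_{Mesa} − q_{Pike} = 0, so q_{Mesa} = 103 − 0.5q_{Pike}.
For Pike: ∂π/∂q_{Pike} = 225 − 3q_{Pike} − q_{Mesa} = 0 ⇒ q_{Pike} = 75 − (1/3)q_{Mesa}.
Plugging q_{Pike} into Mesa's best response: q_{Mesa} = 103 − 0.5(75 − (1/3)q_{Mesa}) ⇒ (5/6)q_{Mesa} = 65.5, so q_{Mesa} = 78.6.
Then q_{Pike} = 75 − (1/3)·78.6 = 48.8.
Total extraction: 78.6 + 48.8 = 127.4.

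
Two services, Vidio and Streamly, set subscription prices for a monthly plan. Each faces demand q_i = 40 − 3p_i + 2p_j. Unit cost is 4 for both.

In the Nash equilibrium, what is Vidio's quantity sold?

Vidio's profit: π = (p_{Vidio} − 4)(40 − 3p_{Vidio} + 2p_{Streamly}).
∂π/∂p_{Vidio} = 52 − 6p_{Vidio} + 2p_{Streamly} = 0 ⇒ p_{Vidio} = 26/3 + (1/3)p_{Streamly}.
By symmetry p_{Streamly} = p_{Vidio}; substituting into the reaction function, (2/3)p_{Vidio} = 26/3 and p_{Vidio} = 13.
q_{Vidio} = 40 − 3·13 + 2·13 = 27.

27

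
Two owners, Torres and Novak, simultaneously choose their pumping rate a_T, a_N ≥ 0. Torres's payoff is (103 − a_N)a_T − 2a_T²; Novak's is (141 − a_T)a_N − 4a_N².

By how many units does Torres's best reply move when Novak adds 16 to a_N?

Expanding Torres's payoff: 103a_T − a_Na_T − 2a_T².
∂π/∂a_T = 103 − a_N − 4a_T = 0, so a_T = 25.75 − 0.25a_N.
The reaction-function slope is −0.25, so a 16-unit rise in a_N moves a_T by −0.25 × 16 = −4. Torres's best response falls — the actions are strategic substitutes.

-4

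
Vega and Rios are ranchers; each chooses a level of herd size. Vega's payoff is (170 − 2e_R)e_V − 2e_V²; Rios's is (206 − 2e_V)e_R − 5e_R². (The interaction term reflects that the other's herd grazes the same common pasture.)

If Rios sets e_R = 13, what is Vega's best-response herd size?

Expanding Vega's payoff: 170e_V − 2e_Re_V − 2e_V².
∂π/∂e_V = 170 − 2e_R − 4e_V = 0, so e_V = 42.5 − 0.5e_R.
At e_R = 13: e_V = 42.5 − 0.5·13 = 36.

36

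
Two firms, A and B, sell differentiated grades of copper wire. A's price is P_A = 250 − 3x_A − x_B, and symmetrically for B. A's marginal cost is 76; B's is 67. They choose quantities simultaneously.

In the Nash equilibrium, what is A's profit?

Firm A's profit: π = x_A(250 − 3x_A − x_B) − 76x_A.
∂π/∂x_A = 174 − 6x_A − x_B = 0 ⇒ x_A = 29 − (1/6)x_B.
Similarly x_B = 30.5 − (1/6)x_A.
Solving the two reaction functions simultaneously: (1 − (−1/6)(−1/6))x_A = 29 − (1/6)·30.5, so (35/36)x_A = 287/12 and x_A = 24.6.
Then x_B = 30.5 − (1/6)·24.6 = 26.4.
P_A = 250 − 3·24.6 − 26.4 = 149.8.
Profit = (149.8 − 76)·24.6 = 1815.48.

1815.48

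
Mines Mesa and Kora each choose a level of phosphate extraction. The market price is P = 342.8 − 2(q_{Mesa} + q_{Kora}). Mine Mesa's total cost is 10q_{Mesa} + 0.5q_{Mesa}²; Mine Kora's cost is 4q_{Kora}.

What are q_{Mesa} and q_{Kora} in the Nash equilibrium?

Mine Mesa's profit: π = q_{Mesa}(342.8 − 2(q_{Mesa} + q_{Kora})) − 10q_{Mesa} − 0.5q_{Mesa}².
∂π/∂q_{Mesa} = 332.8 − 5q_{Mesa} − 2q_{Kora} = 0, so q_{Mesa} = 66.56 − 0.4q_{Kora}.
For Kora: ∂π/∂q_{Kora} = 338.8 − 4q_{Kora} − 2q_{Mesa} = 0 ⇒ q_{Kora} = 84.7 − 0.5q_{Mesa}.
Substituting the second reaction function into the first: q_{Mesa} = 66.56 − 0.4(84.7 − 0.5q_{Mesa}), which gives 0.8q_{Mesa} = 32.68 ⇒ q_{Mesa} = 40.85.
Then q_{Kora} = 84.7 − 0.5·40.85 = 64.275.

40.85, 64.275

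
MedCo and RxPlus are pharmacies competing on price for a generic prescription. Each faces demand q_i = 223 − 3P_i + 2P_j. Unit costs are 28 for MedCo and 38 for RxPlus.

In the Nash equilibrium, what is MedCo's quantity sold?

MedCo's profit: π = (P_{MedCo} − 28)(223 − 3P_{MedCo} + 2P_{RxPlus}).
∂π/∂P_{MedCo} = 307 − 6P_{MedCo} + 2P_{RxPlus} = 0 ⇒ P_{MedCo} = 307/6 + (1/3)P_{RxPlus}.
Similarly P_{RxPlus} = 337/6 + (1/3)P_{MedCo}.
Plugging P_{RxPlus} into MedCo's best response: P_{MedCo} = 307/6 + (1/3)(337/6 + (1/3)P_{MedCo}) ⇒ (8/9)P_{MedCo} = 629/9, so P_{MedCo} = 78.625.
Then P_{RxPlus} = 337/6 + (1/3)·78.625 = 82.375.
q_{MedCo} = 223 − 3·78.625 + 2·82.375 = 151.875.

151.875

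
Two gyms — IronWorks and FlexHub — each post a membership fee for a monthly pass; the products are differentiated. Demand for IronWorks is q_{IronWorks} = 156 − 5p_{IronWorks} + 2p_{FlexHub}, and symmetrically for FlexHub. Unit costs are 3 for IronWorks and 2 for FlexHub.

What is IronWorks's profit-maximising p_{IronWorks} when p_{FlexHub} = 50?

27.1

IronWorks's profit: π = (p_{IronWorks} − 3)(156 − 5p_{IronWorks} + 2p_{FlexHub}).
∂π/∂p_{IronWorks} = 171 − 10p_{IronWorks} + 2p_{FlexHub} = 0 ⇒ p_{IronWorks} = 17.1 + 0.2p_{FlexHub}.
At p_{FlexHub} = 50: p_{IronWorks} = 17.1 + 0.2·50 = 27.1.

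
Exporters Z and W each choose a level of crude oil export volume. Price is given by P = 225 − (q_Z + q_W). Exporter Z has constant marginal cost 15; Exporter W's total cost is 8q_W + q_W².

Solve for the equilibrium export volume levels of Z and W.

Exporter Z's profit: π = q_Z(225 − (q_Z + q_W)) − 15q_Z.
∂π/∂q_Z = 210 − 2q_Z − q_W = 0, so q_Z = 105 − 0.5q_W.
For W: ∂π/∂q_W = 217 − 4q_W − q_Z = 0 ⇒ q_W = 54.25 − 0.25q_Z.
Substituting the second reaction function into the first: q_Z = 105 − 0.5(54.25 − 0.25q_Z), which gives 0.875q_Z = 77.875 ⇒ q_Z = 89.
Then q_W = 54.25 − 0.25·89 = 32.

89, 32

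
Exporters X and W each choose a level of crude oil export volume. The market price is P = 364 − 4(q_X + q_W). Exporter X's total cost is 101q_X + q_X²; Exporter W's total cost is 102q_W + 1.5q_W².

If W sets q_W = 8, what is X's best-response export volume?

Exporter X's profit: π = q_X(364 − 4(q_X + q_W)) − 101q_X − q_X².
∂π/∂q_X = 263 − 10q_X − 4q_W = 0, so q_X = 26.3 − 0.4q_W.
At q_W = 8: q_X = 26.3 − 0.4·8 = 23.1.

23.1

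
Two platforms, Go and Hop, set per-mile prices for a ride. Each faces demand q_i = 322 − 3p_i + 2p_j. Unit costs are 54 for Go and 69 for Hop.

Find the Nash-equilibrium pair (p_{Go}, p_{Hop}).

123.8125, 129.4375

Go's profit: π = (p_{Go} − 54)(322 − 3p_{Go} + 2p_{Hop}).
∂π/∂p_{Go} = 484 − 6p_{Go} + 2p_{Hop} = 0 ⇒ p_{Go} = 242/3 + (1/3)p_{Hop}.
Similarly p_{Hop} = 529/6 + (1/3)p_{Go}.
Solving the two reaction functions simultaneously: (1 − (1/3)(1/3))p_{Go} = 242/3 + (1/3)·(529/6), so (8/9)p_{Go} = 1981/18 and p_{Go} = 123.8125.
Then p_{Hop} = 529/6 + (1/3)·123.8125 = 129.4375.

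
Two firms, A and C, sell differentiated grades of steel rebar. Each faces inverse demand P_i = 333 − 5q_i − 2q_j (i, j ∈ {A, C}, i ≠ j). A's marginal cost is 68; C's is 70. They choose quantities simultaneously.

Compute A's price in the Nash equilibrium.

Firm A's profit: π = q_A(333 − 5q_A − 2q_C) − 68q_A.
∂π/∂q_A = 265 − 10q_A − 2q_C = 0 ⇒ q_A = 26.5 − 0.2q_C.
Similarly q_C = 26.3 − 0.2q_A.
Solving the two reaction functions simultaneously: (1 − (−0.2)(−0.2))q_A = 26.5 − 0.2·26.3, so 0.96q_A = 21.24 and q_A = 22.125.
Then q_C = 26.3 − 0.2·22.125 = 21.875.
P_A = 333 − 5·22.125 − 2·21.875 = 178.625.

178.625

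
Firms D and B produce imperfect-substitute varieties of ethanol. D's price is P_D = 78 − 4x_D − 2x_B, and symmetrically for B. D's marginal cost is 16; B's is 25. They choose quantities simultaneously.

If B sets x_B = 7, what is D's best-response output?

6

Firm D's profit: π = x_D(78 − 4x_D − 2x_B) − 16x_D.
∂π/∂x_D = 62 − 8x_D − 2x_B = 0 ⇒ x_D = 7.75 − 0.25x_B.
At x_B = 7: x_D = 7.75 − 0.25·7 = 6.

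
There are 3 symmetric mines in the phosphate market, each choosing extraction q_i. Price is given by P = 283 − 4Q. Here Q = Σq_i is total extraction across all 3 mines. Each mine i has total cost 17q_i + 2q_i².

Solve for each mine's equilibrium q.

13.3

A representative mine's profit is π_i = q_i(283 − 4Q) − 17q_i − 2q_i², with Q = q_i + Σ_{j≠i} q_j.
First-order condition: 266 − 12q_i − 4Σ_{j≠i} q_j = 0.
Imposing symmetry (q_j = q for all j) turns Σ_{j≠i} q_j into 2q, so 266 = 20q and q = 13.3.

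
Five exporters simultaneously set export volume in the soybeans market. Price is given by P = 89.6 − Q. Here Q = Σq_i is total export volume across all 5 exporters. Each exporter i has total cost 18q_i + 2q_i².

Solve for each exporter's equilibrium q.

A representative exporter's profit is π_i = q_i(89.6 − Q) − 18q_i − 2q_i², with Q = q_i + Σ_{j≠i} q_j.
First-order condition: 71.6 − 6q_i − Σ_{j≠i} q_j = 0.
In a symmetric equilibrium every exporter chooses the same q, so Σ_{j≠i} q_j = 4q. The condition becomes 71.6 − 10q = 0, giving q = 71.6/10 = 7.16.

7.16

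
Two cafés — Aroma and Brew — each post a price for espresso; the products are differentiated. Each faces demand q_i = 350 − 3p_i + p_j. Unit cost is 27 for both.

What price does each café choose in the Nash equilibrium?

Aroma's profit: π = (p_{Aroma} − 27)(350 − 3p_{Aroma} + p_{Brew}).
∂π/∂p_{Aroma} = 431 − 6p_{Aroma} + p_{Brew} = 0 ⇒ p_{Aroma} = 431/6 + (1/6)p_{Brew}.
Setting p_{Aroma} = p_{Brew} in the reaction function: p_{Aroma} = 431/6 + (1/6)p_{Aroma}, so p_{Aroma} = (431/6) / (5/6) = 86.2.

86.2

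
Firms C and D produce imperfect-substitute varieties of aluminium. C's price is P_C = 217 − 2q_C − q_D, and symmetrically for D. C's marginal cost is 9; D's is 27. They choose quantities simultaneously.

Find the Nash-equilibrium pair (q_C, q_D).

42.8, 36.8

Firm C's profit: π = q_C(217 − 2q_C − q_D) − 9q_C.
∂π/∂q_C = 208 − 4q_C − q_D = 0 ⇒ q_C = 52 − 0.25q_D.
Similarly q_D = 47.5 − 0.25q_C.
Plugging q_D into C's best response: q_C = 52 − 0.25(47.5 − 0.25q_C) ⇒ 0.9375q_C = 40.125, so q_C = 42.8.
Then q_D = 47.5 − 0.25·42.8 = 36.8.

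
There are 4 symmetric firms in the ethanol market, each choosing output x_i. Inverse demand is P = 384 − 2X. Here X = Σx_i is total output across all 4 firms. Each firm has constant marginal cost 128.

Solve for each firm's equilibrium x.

A representative firm's profit is π_i = x_i(384 − 2X) − 128x_i, with X = x_i + Σ_{j≠i} x_j.
First-order condition: 256 − 4x_i − 2Σ_{j≠i} x_j = 0.
Imposing symmetry (x_j = x for all j) turns Σ_{j≠i} x_j into 3x, so 256 = 10x and x = 25.6.

25.6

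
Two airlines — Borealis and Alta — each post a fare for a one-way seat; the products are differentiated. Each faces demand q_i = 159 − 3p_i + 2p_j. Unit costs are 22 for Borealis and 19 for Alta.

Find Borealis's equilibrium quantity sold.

Borealis's profit: π = (p_{Borealis} − 22)(159 − 3p_{Borealis} + 2p_{Alta}).
∂π/∂p_{Borealis} = 225 − 6p_{Borealis} + 2p_{Alta} = 0 ⇒ p_{Borealis} = 37.5 + (1/3)p_{Alta}.
Similarly p_{Alta} = 36 + (1/3)p_{Borealis}.
Solving the two reaction functions simultaneously: (1 − (1/3)(1/3))p_{Borealis} = 37.5 + (1/3)·36, so (8/9)p_{Borealis} = 49.5 and p_{Borealis} = 55.6875.
Then p_{Alta} = 36 + (1/3)·55.6875 = 54.5625.
q_{Borealis} = 159 − 3·55.6875 + 2·54.5625 = 101.0625.

101.0625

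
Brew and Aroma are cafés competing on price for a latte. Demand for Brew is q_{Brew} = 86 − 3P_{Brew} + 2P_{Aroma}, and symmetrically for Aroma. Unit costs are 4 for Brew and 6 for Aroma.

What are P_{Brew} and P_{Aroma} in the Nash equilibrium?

24.875, 25.625

Brew's profit: π = (P_{Brew} − 4)(86 − 3P_{Brew} + 2P_{Aroma}).
∂π/∂P_{Brew} = 98 − 6P_{Brew} + 2P_{Aroma} = 0 ⇒ P_{Brew} = 49/3 + (1/3)P_{Aroma}.
Similarly P_{Aroma} = 52/3 + (1/3)P_{Brew}.
Substituting the second reaction function into the first: P_{Brew} = 49/3 + (1/3)(52/3 + (1/3)P_{Brew}), which gives (8/9)P_{Brew} = 199/9 ⇒ P_{Brew} = 24.875.
Then P_{Aroma} = 52/3 + (1/3)·24.875 = 25.625.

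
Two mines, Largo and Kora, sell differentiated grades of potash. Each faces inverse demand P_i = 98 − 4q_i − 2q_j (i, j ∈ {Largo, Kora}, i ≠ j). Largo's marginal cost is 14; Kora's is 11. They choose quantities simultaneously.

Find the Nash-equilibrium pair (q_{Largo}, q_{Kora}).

Mine Largo's profit: π = q_{Largo}(98 − 4q_{Largo} − 2q_{Kora}) − 14q_{Largo}.
∂π/∂q_{Largo} = 84 − 8q_{Largo} − 2q_{Kora} = 0 ⇒ q_{Largo} = 10.5 − 0.25q_{Kora}.
Similarly q_{Kora} = 10.875 − 0.25q_{Largo}.
Plugging q_{Kora} into Largo's best response: q_{Largo} = 10.5 − 0.25(10.875 − 0.25q_{Largo}) ⇒ 0.9375q_{Largo} = 249/32, so q_{Largo} = 8.3.
Then q_{Kora} = 10.875 − 0.25·8.3 = 8.8.

8.3, 8.8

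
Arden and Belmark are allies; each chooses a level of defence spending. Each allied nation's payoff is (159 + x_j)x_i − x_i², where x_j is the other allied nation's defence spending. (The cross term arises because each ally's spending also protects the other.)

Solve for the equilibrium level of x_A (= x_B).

159

Arden's payoff is (159 + x_B)x_A − x_A².
∂π/∂x_A = 159 + x_B − 2x_A = 0, so x_A = 79.5 + 0.5x_B.
Setting x_A = x_B in the reaction function: x_A = 79.5 + 0.5x_A, so x_A = 79.5 / 0.5 = 159.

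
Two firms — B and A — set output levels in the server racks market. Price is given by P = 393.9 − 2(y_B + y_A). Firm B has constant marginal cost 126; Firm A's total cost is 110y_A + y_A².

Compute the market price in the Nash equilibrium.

Firm B's profit: π = y_B(393.9 − 2(y_B + y_A)) − 126y_B.
∂π/∂y_B = 267.9 − 4y_B − 2y_A = 0, so y_B = 66.975 − 0.5y_A.
For A: ∂π/∂y_A = 283.9 − 6y_A − 2y_B = 0 ⇒ y_A = 2839/60 − (1/3)y_B.
Solving the two reaction functions simultaneously: (1 − (−0.5)(−1/3))y_B = 66.975 − 0.5·(2839/60), so (5/6)y_B = 2599/60 and y_B = 51.98.
Then y_A = 2839/60 − (1/3)·51.98 = 29.99.
Equilibrium price: P = 393.9 − 2·81.97 = 229.96.

229.96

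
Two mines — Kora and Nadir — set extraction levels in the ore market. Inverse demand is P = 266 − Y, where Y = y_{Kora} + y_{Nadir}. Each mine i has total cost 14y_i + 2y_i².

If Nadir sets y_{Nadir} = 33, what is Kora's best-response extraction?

36.5

Mine Kora's profit: π = y_{Kora}(266 − (y_{Kora} + y_{Nadir})) − 14y_{Kora} − 2y_{Kora}².
∂π/∂y_{Kora} = 252 − 6y_{Kora} − y_{Nadir} = 0, so y_{Kora} = 42 − (1/6)y_{Nadir}.
At y_{Nadir} = 33: y_{Kora} = 42 − (1/6)·33 = 36.5.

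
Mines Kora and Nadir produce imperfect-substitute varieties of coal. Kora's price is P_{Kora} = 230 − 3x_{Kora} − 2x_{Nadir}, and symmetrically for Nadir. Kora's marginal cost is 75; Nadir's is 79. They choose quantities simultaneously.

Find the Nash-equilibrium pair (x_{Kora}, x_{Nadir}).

Mine Kora's profit: π = x_{Kora}(230 − 3x_{Kora} − 2x_{Nadir}) − 75x_{Kora}.
∂π/∂x_{Kora} = 155 − 6x_{Kora} − 2x_{Nadir} = 0 ⇒ x_{Kora} = 155/6 − (1/3)x_{Nadir}.
Similarly x_{Nadir} = 151/6 − (1/3)x_{Kora}.
Plugging x_{Nadir} into Kora's best response: x_{Kora} = 155/6 − (1/3)(151/6 − (1/3)x_{Kora}) ⇒ (8/9)x_{Kora} = 157/9, so x_{Kora} = 19.625.
Then x_{Nadir} = 151/6 − (1/3)·19.625 = 18.625.

19.625, 18.625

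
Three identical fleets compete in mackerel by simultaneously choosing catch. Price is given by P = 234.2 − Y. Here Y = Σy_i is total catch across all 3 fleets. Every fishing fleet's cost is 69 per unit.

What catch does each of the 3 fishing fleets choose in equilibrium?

41.3

A representative fishing fleet's profit is π_i = y_i(234.2 − Y) − 69y_i, with Y = y_i + Σ_{j≠i} y_j.
First-order condition: 165.2 − 2y_i − Σ_{j≠i} y_j = 0.
In a symmetric equilibrium every fishing fleet chooses the same y, so Σ_{j≠i} y_j = 2y. The condition becomes 165.2 − 4y = 0, giving y = 165.2/4 = 41.3.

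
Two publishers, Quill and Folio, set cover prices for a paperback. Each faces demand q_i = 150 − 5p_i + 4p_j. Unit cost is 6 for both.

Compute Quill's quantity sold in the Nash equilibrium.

Quill's profit: π = (p_{Quill} − 6)(150 − 5p_{Quill} + 4p_{Folio}).
∂π/∂p_{Quill} = 180 − 10p_{Quill} + 4p_{Folio} = 0 ⇒ p_{Quill} = 18 + 0.4p_{Folio}.
By symmetry p_{Folio} = p_{Quill}; substituting into the reaction function, 0.6p_{Quill} = 18 and p_{Quill} = 30.
q_{Quill} = 150 − 5·30 + 4·30 = 120.

120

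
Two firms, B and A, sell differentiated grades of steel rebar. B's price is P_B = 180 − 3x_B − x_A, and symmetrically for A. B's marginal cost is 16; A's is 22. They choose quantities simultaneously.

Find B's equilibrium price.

Firm B's profit: π = x_B(180 − 3x_B − x_A) − 16x_B.
∂π/∂x_B = 164 − 6x_B − x_A = 0 ⇒ x_B = 82/3 − (1/6)x_A.
Similarly x_A = 79/3 − (1/6)x_B.
Plugging x_A into B's best response: x_B = 82/3 − (1/6)(79/3 − (1/6)x_B) ⇒ (35/36)x_B = 413/18, so x_B = 23.6.
Then x_A = 79/3 − (1/6)·23.6 = 22.4.
P_B = 180 − 3·23.6 − 22.4 = 86.8.

86.8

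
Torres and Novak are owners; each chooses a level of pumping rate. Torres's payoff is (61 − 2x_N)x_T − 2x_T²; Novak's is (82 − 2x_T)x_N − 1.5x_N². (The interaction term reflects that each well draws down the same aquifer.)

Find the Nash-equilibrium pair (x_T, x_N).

Expanding Torres's payoff: 61x_T − 2x_Nx_T − 2x_T².
∂π/∂x_T = 61 − 2x_N − 4x_T = 0, so x_T = 15.25 − 0.5x_N.
Likewise for Novak: x_N = 82/3 − (2/3)x_T.
Substituting the second reaction function into the first: x_T = 15.25 − 0.5(82/3 − (2/3)x_T), which gives (2/3)x_T = 19/12 ⇒ x_T = 2.375.
Then x_N = 82/3 − (2/3)·2.375 = 25.75.

2.375, 25.75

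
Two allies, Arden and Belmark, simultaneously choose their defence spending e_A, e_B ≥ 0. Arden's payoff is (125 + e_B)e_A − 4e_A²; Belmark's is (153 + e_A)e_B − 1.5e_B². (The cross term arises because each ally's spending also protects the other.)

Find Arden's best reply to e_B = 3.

Expanding Arden's payoff: 125e_A + e_Be_A − 4e_A².
∂π/∂e_A = 125 + e_B − 8e_A = 0, so e_A = 15.625 + 0.125e_B.
At e_B = 3: e_A = 15.625 + 0.125·3 = 16.

16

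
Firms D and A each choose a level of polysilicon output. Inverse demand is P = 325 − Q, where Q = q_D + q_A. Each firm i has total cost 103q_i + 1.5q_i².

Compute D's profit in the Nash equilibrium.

Firm D's profit: π = q_D(325 − (q_D + q_A)) − 103q_D − 1.5q_D².
∂π/∂q_D = 222 − 5q_D − q_A = 0, so q_D = 44.4 − 0.2q_A.
Setting q_D = q_A in the reaction function: q_D = 44.4 − 0.2q_D, so q_D = 44.4 / 1.2 = 37.
Price P = 325 − 74 = 251.
D's profit: (251 − 103)·37 − 1.5(37)² = 3422.5.

3422.5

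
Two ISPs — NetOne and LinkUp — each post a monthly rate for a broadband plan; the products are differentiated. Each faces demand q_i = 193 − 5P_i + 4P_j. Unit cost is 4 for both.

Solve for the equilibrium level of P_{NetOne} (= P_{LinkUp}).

NetOne's profit: π = (P_{NetOne} − 4)(193 − 5P_{NetOne} + 4P_{LinkUp}).
∂π/∂P_{NetOne} = 213 − 10P_{NetOne} + 4P_{LinkUp} = 0 ⇒ P_{NetOne} = 21.3 + 0.4P_{LinkUp}.
The game is symmetric, so in equilibrium P_{LinkUp} = P_{NetOne}: the reaction function gives 0.6P_{NetOne} = 21.3, hence P_{NetOne} = 35.5.

35.5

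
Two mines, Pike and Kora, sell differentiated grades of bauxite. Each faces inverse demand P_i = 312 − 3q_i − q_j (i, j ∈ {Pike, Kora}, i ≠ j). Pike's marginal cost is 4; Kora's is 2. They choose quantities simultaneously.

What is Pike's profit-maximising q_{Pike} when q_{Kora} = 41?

44.5

Mine Pike's profit: π = q_{Pike}(312 − 3q_{Pike} − q_{Kora}) − 4q_{Pike}.
∂π/∂q_{Pike} = 308 − 6q_{Pike} − q_{Kora} = 0 ⇒ q_{Pike} = 154/3 − (1/6)q_{Kora}.
At q_{Kora} = 41: q_{Pike} = 154/3 − (1/6)·41 = 44.5.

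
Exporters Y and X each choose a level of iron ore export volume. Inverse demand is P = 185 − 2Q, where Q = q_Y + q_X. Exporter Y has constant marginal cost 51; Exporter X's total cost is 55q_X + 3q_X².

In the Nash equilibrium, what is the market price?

111

Exporter Y's profit: π = q_Y(185 − 2(q_Y + q_X)) − 51q_Y.
∂π/∂q_Y = 134 − 4q_Y − 2q_X = 0, so q_Y = 33.5 − 0.5q_X.
For X: ∂π/∂q_X = 130 − 10q_X − 2q_Y = 0 ⇒ q_X = 13 − 0.2q_Y.
Substituting the second reaction function into the first: q_Y = 33.5 − 0.5(13 − 0.2q_Y), which gives 0.9q_Y = 27 ⇒ q_Y = 30.
Then q_X = 13 − 0.2·30 = 7.
Equilibrium price: P = 185 − 2·37 = 111.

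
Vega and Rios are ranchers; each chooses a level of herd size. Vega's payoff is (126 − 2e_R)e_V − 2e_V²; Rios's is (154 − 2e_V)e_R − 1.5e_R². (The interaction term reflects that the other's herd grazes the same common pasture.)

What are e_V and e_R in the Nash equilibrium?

Expanding Vega's payoff: 126e_V − 2e_Re_V − 2e_V².
∂π/∂e_V = 126 − 2e_R − 4e_V = 0, so e_V = 31.5 − 0.5e_R.
Likewise for Rios: e_R = 154/3 − (2/3)e_V.
Substituting the second reaction function into the first: e_V = 31.5 − 0.5(154/3 − (2/3)e_V), which gives (2/3)e_V = 35/6 ⇒ e_V = 8.75.
Then e_R = 154/3 − (2/3)·8.75 = 45.5.

8.75, 45.5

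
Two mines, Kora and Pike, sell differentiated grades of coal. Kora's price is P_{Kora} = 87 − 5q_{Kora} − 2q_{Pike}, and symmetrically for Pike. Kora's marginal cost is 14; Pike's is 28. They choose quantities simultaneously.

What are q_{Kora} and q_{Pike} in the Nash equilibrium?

Mine Kora's profit: π = q_{Kora}(87 − 5q_{Kora} − 2q_{Pike}) − 14q_{Kora}.
∂π/∂q_{Kora} = 73 − 10q_{Kora} − 2q_{Pike} = 0 ⇒ q_{Kora} = 7.3 − 0.2q_{Pike}.
Similarly q_{Pike} = 5.9 − 0.2q_{Kora}.
Plugging q_{Pike} into Kora's best response: q_{Kora} = 7.3 − 0.2(5.9 − 0.2q_{Kora}) ⇒ 0.96q_{Kora} = 6.12, so q_{Kora} = 6.375.
Then q_{Pike} = 5.9 − 0.2·6.375 = 4.625.

6.375, 4.625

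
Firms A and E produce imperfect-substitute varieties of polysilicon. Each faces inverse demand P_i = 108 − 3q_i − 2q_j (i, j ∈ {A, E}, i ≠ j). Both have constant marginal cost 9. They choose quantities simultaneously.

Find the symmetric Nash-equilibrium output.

Firm A's profit: π = q_A(108 − 3q_A − 2q_E) − 9q_A.
∂π/∂q_A = 99 − 6q_A − 2q_E = 0 ⇒ q_A = 16.5 − (1/3)q_E.
Setting q_A = q_E in the reaction function: q_A = 16.5 − (1/3)q_A, so q_A = 16.5 / (4/3) = 12.375.

12.375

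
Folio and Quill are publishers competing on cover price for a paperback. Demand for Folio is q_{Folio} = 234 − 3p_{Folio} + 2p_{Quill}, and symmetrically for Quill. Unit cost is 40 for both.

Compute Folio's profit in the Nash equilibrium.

7056.75

Folio's profit: π = (p_{Folio} − 40)(234 − 3p_{Folio} + 2p_{Quill}).
∂π/∂p_{Folio} = 354 − 6p_{Folio} + 2p_{Quill} = 0 ⇒ p_{Folio} = 59 + (1/3)p_{Quill}.
The game is symmetric, so in equilibrium p_{Quill} = p_{Folio}: the reaction function gives (2/3)p_{Folio} = 59, hence p_{Folio} = 88.5.
q_{Folio} = 234 − 3·88.5 + 2·88.5 = 145.5.
Profit = (88.5 − 40)·145.5 = 7056.75.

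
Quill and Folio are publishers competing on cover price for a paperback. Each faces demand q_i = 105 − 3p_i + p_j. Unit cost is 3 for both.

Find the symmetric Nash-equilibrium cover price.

22.8

Quill's profit: π = (p_{Quill} − 3)(105 − 3p_{Quill} + p_{Folio}).
∂π/∂p_{Quill} = 114 − 6p_{Quill} + p_{Folio} = 0 ⇒ p_{Quill} = 19 + (1/6)p_{Folio}.
The game is symmetric, so in equilibrium p_{Folio} = p_{Quill}: the reaction function gives (5/6)p_{Quill} = 19, hence p_{Quill} = 22.8.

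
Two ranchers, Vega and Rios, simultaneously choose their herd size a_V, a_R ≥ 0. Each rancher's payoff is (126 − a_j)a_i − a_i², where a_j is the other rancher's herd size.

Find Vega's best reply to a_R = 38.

44

Vega's payoff is (126 − a_R)a_V − a_V².
∂π/∂a_V = 126 − a_R − 2a_V = 0, so a_V = 63 − 0.5a_R.
At a_R = 38: a_V = 63 − 0.5·38 = 44.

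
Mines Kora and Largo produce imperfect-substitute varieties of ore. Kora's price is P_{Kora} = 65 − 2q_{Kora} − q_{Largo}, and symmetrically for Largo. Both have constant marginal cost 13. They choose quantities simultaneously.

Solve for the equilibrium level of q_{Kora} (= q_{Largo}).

Mine Kora's profit: π = q_{Kora}(65 − 2q_{Kora} − q_{Largo}) − 13q_{Kora}.
∂π/∂q_{Kora} = 52 − 4q_{Kora} − q_{Largo} = 0 ⇒ q_{Kora} = 13 − 0.25q_{Largo}.
The game is symmetric, so in equilibrium q_{Largo} = q_{Kora}: the reaction function gives 1.25q_{Kora} = 13, hence q_{Kora} = 10.4.

10.4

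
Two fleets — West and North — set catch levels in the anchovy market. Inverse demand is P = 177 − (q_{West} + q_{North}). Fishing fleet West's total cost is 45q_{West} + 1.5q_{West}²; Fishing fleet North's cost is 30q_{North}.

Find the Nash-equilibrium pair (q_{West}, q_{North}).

Fishing fleet West's profit: π = q_{West}(177 − (q_{West} + q_{North})) − 45q_{West} − 1.5q_{West}².
∂π/∂q_{West} = 132 − 5q_{West} − q_{North} = 0, so q_{West} = 26.4 − 0.2q_{North}.
For North: ∂π/∂q_{North} = 147 − 2q_{North} − q_{West} = 0 ⇒ q_{North} = 73.5 − 0.5q_{West}.
Plugging q_{North} into West's best response: q_{West} = 26.4 − 0.2(73.5 − 0.5q_{West}) ⇒ 0.9q_{West} = 11.7, so q_{West} = 13.
Then q_{North} = 73.5 − 0.5·13 = 67.

13, 67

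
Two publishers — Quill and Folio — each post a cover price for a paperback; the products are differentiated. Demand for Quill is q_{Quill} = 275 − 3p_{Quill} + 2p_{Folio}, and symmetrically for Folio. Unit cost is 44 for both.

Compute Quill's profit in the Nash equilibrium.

Quill's profit: π = (p_{Quill} − 44)(275 − 3p_{Quill} + 2p_{Folio}).
∂π/∂p_{Quill} = 407 − 6p_{Quill} + 2p_{Folio} = 0 ⇒ p_{Quill} = 407/6 + (1/3)p_{Folio}.
Setting p_{Quill} = p_{Folio} in the reaction function: p_{Quill} = 407/6 + (1/3)p_{Quill}, so p_{Quill} = (407/6) / (2/3) = 101.75.
q_{Quill} = 275 − 3·101.75 + 2·101.75 = 173.25.
Profit = (101.75 − 44)·173.25 = 10005.1875.

10005.1875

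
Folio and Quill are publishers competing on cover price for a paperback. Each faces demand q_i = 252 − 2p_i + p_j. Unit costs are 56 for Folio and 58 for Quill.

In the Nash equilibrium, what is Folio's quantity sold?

Folio's profit: π = (p_{Folio} − 56)(252 − 2p_{Folio} + p_{Quill}).
∂π/∂p_{Folio} = 364 − 4p_{Folio} + p_{Quill} = 0 ⇒ p_{Folio} = 91 + 0.25p_{Quill}.
Similarly p_{Quill} = 92 + 0.25p_{Folio}.
Solving the two reaction functions simultaneously: (1 − (0.25)(0.25))p_{Folio} = 91 + 0.25·92, so 0.9375p_{Folio} = 114 and p_{Folio} = 121.6.
Then p_{Quill} = 92 + 0.25·121.6 = 122.4.
q_{Folio} = 252 − 2·121.6 + 122.4 = 131.2.

131.2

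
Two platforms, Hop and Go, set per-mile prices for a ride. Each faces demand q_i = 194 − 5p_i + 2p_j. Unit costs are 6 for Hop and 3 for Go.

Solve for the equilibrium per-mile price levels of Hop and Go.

Hop's profit: π = (p_{Hop} − 6)(194 − 5p_{Hop} + 2p_{Go}).
∂π/∂p_{Hop} = 224 − 10p_{Hop} + 2p_{Go} = 0 ⇒ p_{Hop} = 22.4 + 0.2p_{Go}.
Similarly p_{Go} = 20.9 + 0.2p_{Hop}.
Plugging p_{Go} into Hop's best response: p_{Hop} = 22.4 + 0.2(20.9 + 0.2p_{Hop}) ⇒ 0.96p_{Hop} = 26.58, so p_{Hop} = 27.6875.
Then p_{Go} = 20.9 + 0.2·27.6875 = 26.4375.

27.6875, 26.4375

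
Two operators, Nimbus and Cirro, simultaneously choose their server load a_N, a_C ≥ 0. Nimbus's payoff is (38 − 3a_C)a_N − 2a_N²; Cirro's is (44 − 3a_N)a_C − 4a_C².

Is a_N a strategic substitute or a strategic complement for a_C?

Expanding Nimbus's payoff: 38a_N − 3a_Ca_N − 2a_N².
∂π/∂a_N = 38 − 3a_C − 4a_N = 0, so a_N = 9.5 − 0.75a_C.
The best-response slope da_N/da_C = −0.75 < 0: the reaction function is downward-sloping, so the choices are strategic substitutes.

strategic substitutes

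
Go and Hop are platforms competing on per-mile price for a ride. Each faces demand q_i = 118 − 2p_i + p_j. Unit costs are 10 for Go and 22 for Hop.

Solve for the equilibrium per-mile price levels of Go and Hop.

Go's profit: π = (p_{Go} − 10)(118 − 2p_{Go} + p_{Hop}).
∂π/∂p_{Go} = 138 − 4p_{Go} + p_{Hop} = 0 ⇒ p_{Go} = 34.5 + 0.25p_{Hop}.
Similarly p_{Hop} = 40.5 + 0.25p_{Go}.
Substituting the second reaction function into the first: p_{Go} = 34.5 + 0.25(40.5 + 0.25p_{Go}), which gives 0.9375p_{Go} = 44.625 ⇒ p_{Go} = 47.6.
Then p_{Hop} = 40.5 + 0.25·47.6 = 52.4.

47.6, 52.4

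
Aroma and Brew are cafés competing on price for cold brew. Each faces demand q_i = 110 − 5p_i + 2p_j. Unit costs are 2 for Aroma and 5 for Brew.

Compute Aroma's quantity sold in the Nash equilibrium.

66.5625

Aroma's profit: π = (p_{Aroma} − 2)(110 − 5p_{Aroma} + 2p_{Brew}).
∂π/∂p_{Aroma} = 120 − 10p_{Aroma} + 2p_{Brew} = 0 ⇒ p_{Aroma} = 12 + 0.2p_{Brew}.
Similarly p_{Brew} = 13.5 + 0.2p_{Aroma}.
Plugging p_{Brew} into Aroma's best response: p_{Aroma} = 12 + 0.2(13.5 + 0.2p_{Aroma}) ⇒ 0.96p_{Aroma} = 14.7, so p_{Aroma} = 15.3125.
Then p_{Brew} = 13.5 + 0.2·15.3125 = 16.5625.
q_{Aroma} = 110 − 5·15.3125 + 2·16.5625 = 66.5625.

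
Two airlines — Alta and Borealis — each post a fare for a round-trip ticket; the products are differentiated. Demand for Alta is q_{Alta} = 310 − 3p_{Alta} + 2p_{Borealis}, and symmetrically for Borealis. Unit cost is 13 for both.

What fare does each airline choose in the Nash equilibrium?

Alta's profit: π = (p_{Alta} − 13)(310 − 3p_{Alta} + 2p_{Borealis}).
∂π/∂p_{Alta} = 349 − 6p_{Alta} + 2p_{Borealis} = 0 ⇒ p_{Alta} = 349/6 + (1/3)p_{Borealis}.
Setting p_{Alta} = p_{Borealis} in the reaction function: p_{Alta} = 349/6 + (1/3)p_{Alta}, so p_{Alta} = (349/6) / (2/3) = 87.25.

87.25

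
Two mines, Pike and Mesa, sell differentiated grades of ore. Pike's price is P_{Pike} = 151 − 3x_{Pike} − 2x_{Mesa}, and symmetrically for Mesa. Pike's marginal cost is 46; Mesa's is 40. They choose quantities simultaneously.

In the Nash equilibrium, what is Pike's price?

84.25

Mine Pike's profit: π = x_{Pike}(151 − 3x_{Pike} − 2x_{Mesa}) − 46x_{Pike}.
∂π/∂x_{Pike} = 105 − 6x_{Pike} − 2x_{Mesa} = 0 ⇒ x_{Pike} = 17.5 − (1/3)x_{Mesa}.
Similarly x_{Mesa} = 18.5 − (1/3)x_{Pike}.
Solving the two reaction functions simultaneously: (1 − (−1/3)(−1/3))x_{Pike} = 17.5 − (1/3)·18.5, so (8/9)x_{Pike} = 34/3 and x_{Pike} = 12.75.
Then x_{Mesa} = 18.5 − (1/3)·12.75 = 14.25.
P_{Pike} = 151 − 3·12.75 − 2·14.25 = 84.25.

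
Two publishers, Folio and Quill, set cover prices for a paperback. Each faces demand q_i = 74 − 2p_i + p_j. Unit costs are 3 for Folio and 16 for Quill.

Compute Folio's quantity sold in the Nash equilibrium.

50.8

Folio's profit: π = (p_{Folio} − 3)(74 − 2p_{Folio} + p_{Quill}).
∂π/∂p_{Folio} = 80 − 4p_{Folio} + p_{Quill} = 0 ⇒ p_{Folio} = 20 + 0.25p_{Quill}.
Similarly p_{Quill} = 26.5 + 0.25p_{Folio}.
Plugging p_{Quill} into Folio's best response: p_{Folio} = 20 + 0.25(26.5 + 0.25p_{Folio}) ⇒ 0.9375p_{Folio} = 26.625, so p_{Folio} = 28.4.
Then p_{Quill} = 26.5 + 0.25·28.4 = 33.6.
q_{Folio} = 74 − 2·28.4 + 33.6 = 50.8.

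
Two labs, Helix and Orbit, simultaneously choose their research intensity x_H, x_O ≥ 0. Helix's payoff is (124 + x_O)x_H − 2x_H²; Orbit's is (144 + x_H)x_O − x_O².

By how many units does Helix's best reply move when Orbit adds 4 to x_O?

Expanding Helix's payoff: 124x_H + x_Ox_H − 2x_H².
∂π/∂x_H = 124 + x_O − 4x_H = 0, so x_H = 31 + 0.25x_O.
The reaction-function slope is 0.25, so a 4-unit rise in x_O moves x_H by 0.25 × 4 = 1. Helix's best response rises — the actions are strategic complements.

1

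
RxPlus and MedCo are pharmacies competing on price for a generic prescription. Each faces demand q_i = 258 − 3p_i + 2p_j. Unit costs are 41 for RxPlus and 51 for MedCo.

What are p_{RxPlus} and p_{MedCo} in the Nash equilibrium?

97.125, 100.875

RxPlus's profit: π = (p_{RxPlus} − 41)(258 − 3p_{RxPlus} + 2p_{MedCo}).
∂π/∂p_{RxPlus} = 381 − 6p_{RxPlus} + 2p_{MedCo} = 0 ⇒ p_{RxPlus} = 63.5 + (1/3)p_{MedCo}.
Similarly p_{MedCo} = 68.5 + (1/3)p_{RxPlus}.
Solving the two reaction functions simultaneously: (1 − (1/3)(1/3))p_{RxPlus} = 63.5 + (1/3)·68.5, so (8/9)p_{RxPlus} = 259/3 and p_{RxPlus} = 97.125.
Then p_{MedCo} = 68.5 + (1/3)·97.125 = 100.875.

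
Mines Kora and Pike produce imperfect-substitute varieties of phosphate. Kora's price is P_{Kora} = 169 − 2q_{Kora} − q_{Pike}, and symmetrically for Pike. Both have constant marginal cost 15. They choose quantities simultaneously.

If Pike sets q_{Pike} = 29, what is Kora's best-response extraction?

Mine Kora's profit: π = q_{Kora}(169 − 2q_{Kora} − q_{Pike}) − 15q_{Kora}.
∂π/∂q_{Kora} = 154 − 4q_{Kora} − q_{Pike} = 0 ⇒ q_{Kora} = 38.5 − 0.25q_{Pike}.
At q_{Pike} = 29: q_{Kora} = 38.5 − 0.25·29 = 31.25.

31.25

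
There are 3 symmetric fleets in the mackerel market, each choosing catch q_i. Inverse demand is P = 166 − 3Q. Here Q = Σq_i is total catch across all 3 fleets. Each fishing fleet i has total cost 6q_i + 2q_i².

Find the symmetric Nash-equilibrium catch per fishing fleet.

A representative fishing fleet's profit is π_i = q_i(166 − 3Q) − 6q_i − 2q_i², with Q = q_i + Σ_{j≠i} q_j.
First-order condition: 160 − 10q_i − 3Σ_{j≠i} q_j = 0.
Imposing symmetry (q_j = q for all j) turns Σ_{j≠i} q_j into 2q, so 160 = 16q and q = 10.

10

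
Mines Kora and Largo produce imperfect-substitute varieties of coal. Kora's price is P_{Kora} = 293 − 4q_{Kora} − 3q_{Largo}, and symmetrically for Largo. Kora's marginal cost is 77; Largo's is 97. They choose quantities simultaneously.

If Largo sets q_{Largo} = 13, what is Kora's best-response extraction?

22.125

Mine Kora's profit: π = q_{Kora}(293 − 4q_{Kora} − 3q_{Largo}) − 77q_{Kora}.
∂π/∂q_{Kora} = 216 − 8q_{Kora} − 3q_{Largo} = 0 ⇒ q_{Kora} = 27 − 0.375q_{Largo}.
At q_{Largo} = 13: q_{Kora} = 27 − 0.375·13 = 22.125.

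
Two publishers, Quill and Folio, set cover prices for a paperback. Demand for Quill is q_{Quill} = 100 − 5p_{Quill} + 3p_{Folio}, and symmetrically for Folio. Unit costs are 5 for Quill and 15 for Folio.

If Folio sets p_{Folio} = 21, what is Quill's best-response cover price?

18.8

Quill's profit: π = (p_{Quill} − 5)(100 − 5p_{Quill} + 3p_{Folio}).
∂π/∂p_{Quill} = 125 − 10p_{Quill} + 3p_{Folio} = 0 ⇒ p_{Quill} = 12.5 + 0.3p_{Folio}.
At p_{Folio} = 21: p_{Quill} = 12.5 + 0.3·21 = 18.8.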